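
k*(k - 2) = k^2 - 2*k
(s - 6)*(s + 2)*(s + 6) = s^3 + 2*s^2 - 36*s - 72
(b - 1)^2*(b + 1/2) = b^3 - 3*b^2/2 + 1/2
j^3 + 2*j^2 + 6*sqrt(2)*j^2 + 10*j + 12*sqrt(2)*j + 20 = (j + 2)*(j + sqrt(2))*(j + 5*sqrt(2))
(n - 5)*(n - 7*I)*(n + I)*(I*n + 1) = I*n^4 + 7*n^3 - 5*I*n^3 - 35*n^2 + I*n^2 + 7*n - 5*I*n - 35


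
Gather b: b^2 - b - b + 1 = b^2 - 2*b + 1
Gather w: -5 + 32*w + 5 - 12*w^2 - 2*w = -12*w^2 + 30*w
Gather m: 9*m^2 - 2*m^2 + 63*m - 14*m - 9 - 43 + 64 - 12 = 7*m^2 + 49*m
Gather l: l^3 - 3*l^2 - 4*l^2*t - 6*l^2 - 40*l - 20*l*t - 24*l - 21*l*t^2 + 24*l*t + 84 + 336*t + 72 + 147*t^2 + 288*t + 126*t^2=l^3 + l^2*(-4*t - 9) + l*(-21*t^2 + 4*t - 64) + 273*t^2 + 624*t + 156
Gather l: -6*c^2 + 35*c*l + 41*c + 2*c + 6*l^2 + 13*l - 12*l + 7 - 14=-6*c^2 + 43*c + 6*l^2 + l*(35*c + 1) - 7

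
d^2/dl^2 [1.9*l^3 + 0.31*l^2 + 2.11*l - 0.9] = 11.4*l + 0.62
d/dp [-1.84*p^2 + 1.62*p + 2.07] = 1.62 - 3.68*p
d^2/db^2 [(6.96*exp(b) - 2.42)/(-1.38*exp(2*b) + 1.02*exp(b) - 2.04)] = (-13.254624*exp(4*b) + 8.63769600000001*exp(3*b) + 107.343576*exp(2*b) - 39.215736*exp(b) - 23.9292)*exp(b)/(2.628072*exp(6*b) - 5.827464*exp(5*b) + 15.962184*exp(4*b) - 18.290232*exp(3*b) + 23.596272*exp(2*b) - 12.734496*exp(b) + 8.489664)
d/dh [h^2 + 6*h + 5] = 2*h + 6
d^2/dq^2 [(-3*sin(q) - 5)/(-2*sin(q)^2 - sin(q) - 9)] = (-12*sin(q)^5 - 74*sin(q)^4 + 318*sin(q)^3 + 502*sin(q)^2 - 462*sin(q) - 224)/(sin(q) - cos(2*q) + 10)^3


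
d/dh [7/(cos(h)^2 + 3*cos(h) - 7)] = 7*(2*cos(h) + 3)*sin(h)/(cos(h)^2 + 3*cos(h) - 7)^2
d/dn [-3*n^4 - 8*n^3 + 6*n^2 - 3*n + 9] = -12*n^3 - 24*n^2 + 12*n - 3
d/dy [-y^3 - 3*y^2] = 3*y*(-y - 2)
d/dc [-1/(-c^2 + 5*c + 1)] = (5 - 2*c)/(-c^2 + 5*c + 1)^2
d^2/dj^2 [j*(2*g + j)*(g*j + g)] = 2*g*(2*g + 3*j + 1)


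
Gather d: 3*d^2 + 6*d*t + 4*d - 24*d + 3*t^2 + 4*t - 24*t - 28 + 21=3*d^2 + d*(6*t - 20) + 3*t^2 - 20*t - 7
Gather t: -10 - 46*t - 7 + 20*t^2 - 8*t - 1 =20*t^2 - 54*t - 18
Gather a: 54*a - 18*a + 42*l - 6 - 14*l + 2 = 36*a + 28*l - 4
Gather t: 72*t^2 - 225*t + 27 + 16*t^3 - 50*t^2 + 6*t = 16*t^3 + 22*t^2 - 219*t + 27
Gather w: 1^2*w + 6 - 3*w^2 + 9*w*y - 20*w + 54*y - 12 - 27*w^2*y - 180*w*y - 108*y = w^2*(-27*y - 3) + w*(-171*y - 19) - 54*y - 6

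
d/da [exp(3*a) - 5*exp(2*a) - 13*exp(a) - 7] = (3*exp(2*a) - 10*exp(a) - 13)*exp(a)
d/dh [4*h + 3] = 4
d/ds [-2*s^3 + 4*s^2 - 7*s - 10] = -6*s^2 + 8*s - 7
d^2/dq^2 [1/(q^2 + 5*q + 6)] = 2*(-q^2 - 5*q + (2*q + 5)^2 - 6)/(q^2 + 5*q + 6)^3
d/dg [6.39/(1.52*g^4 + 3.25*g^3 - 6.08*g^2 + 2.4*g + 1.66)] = (-38.8512*g^3 - 62.3025*g^2 + 77.7024*g - 15.336)/(1.52*g^4 + 3.25*g^3 - 6.08*g^2 + 2.4*g + 1.66)^2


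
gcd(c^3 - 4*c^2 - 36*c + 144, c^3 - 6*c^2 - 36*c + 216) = c^2 - 36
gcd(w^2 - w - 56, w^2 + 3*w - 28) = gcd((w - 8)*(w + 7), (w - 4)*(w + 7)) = w + 7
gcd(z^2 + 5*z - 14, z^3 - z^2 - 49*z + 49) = z + 7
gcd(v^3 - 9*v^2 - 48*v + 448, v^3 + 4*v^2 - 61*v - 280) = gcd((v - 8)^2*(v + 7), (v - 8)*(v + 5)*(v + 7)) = v^2 - v - 56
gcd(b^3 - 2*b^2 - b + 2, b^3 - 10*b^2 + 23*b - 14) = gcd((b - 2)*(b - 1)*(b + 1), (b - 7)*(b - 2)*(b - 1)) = b^2 - 3*b + 2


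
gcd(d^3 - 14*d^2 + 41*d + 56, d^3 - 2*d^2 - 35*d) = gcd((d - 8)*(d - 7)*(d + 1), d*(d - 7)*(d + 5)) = d - 7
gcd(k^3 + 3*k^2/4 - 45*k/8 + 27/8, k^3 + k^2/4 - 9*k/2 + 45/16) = k^2 - 9*k/4 + 9/8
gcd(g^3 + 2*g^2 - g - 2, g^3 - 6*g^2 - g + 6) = g^2 - 1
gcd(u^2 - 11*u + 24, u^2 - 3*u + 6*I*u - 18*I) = u - 3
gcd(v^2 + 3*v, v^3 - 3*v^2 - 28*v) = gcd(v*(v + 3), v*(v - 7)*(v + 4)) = v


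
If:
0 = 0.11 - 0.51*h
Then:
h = 0.22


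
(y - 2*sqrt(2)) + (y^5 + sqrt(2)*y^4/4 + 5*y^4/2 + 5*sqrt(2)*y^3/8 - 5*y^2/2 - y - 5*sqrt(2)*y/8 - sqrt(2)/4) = y^5 + sqrt(2)*y^4/4 + 5*y^4/2 + 5*sqrt(2)*y^3/8 - 5*y^2/2 - 5*sqrt(2)*y/8 - 9*sqrt(2)/4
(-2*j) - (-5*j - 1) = 3*j + 1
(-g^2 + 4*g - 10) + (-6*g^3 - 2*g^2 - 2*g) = -6*g^3 - 3*g^2 + 2*g - 10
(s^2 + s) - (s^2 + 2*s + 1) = -s - 1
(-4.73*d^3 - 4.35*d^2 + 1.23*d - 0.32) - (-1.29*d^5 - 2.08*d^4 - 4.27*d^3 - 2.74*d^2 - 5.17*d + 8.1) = 1.29*d^5 + 2.08*d^4 - 0.460000000000001*d^3 - 1.61*d^2 + 6.4*d - 8.42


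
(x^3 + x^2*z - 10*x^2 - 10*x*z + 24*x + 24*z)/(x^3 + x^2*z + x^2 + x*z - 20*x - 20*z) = (x - 6)/(x + 5)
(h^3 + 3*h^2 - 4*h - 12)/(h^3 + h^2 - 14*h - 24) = (h - 2)/(h - 4)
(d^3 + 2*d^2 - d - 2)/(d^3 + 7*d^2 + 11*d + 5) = (d^2 + d - 2)/(d^2 + 6*d + 5)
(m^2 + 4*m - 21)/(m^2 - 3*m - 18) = (-m^2 - 4*m + 21)/(-m^2 + 3*m + 18)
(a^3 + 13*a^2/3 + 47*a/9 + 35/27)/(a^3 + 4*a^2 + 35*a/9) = (a + 1/3)/a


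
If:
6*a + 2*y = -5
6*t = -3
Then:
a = -y/3 - 5/6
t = -1/2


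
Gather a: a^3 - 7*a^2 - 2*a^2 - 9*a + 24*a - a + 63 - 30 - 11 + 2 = a^3 - 9*a^2 + 14*a + 24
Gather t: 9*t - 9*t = 0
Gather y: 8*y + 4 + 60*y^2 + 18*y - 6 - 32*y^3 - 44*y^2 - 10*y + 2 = -32*y^3 + 16*y^2 + 16*y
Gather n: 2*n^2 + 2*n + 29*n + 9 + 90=2*n^2 + 31*n + 99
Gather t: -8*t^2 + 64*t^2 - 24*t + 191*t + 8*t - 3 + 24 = 56*t^2 + 175*t + 21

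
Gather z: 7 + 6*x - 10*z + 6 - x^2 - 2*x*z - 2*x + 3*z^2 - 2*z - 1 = -x^2 + 4*x + 3*z^2 + z*(-2*x - 12) + 12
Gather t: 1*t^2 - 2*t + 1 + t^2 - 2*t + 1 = 2*t^2 - 4*t + 2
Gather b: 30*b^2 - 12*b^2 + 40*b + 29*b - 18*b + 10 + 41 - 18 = 18*b^2 + 51*b + 33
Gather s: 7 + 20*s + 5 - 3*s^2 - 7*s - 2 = -3*s^2 + 13*s + 10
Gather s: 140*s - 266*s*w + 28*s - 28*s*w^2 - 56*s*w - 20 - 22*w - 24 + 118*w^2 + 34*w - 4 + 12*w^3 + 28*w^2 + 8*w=s*(-28*w^2 - 322*w + 168) + 12*w^3 + 146*w^2 + 20*w - 48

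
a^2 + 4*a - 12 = (a - 2)*(a + 6)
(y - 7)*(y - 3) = y^2 - 10*y + 21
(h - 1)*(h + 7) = h^2 + 6*h - 7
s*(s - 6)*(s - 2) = s^3 - 8*s^2 + 12*s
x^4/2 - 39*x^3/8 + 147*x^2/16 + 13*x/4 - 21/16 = (x/2 + 1/4)*(x - 7)*(x - 3)*(x - 1/4)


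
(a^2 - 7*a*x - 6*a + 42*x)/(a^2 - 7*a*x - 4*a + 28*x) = (a - 6)/(a - 4)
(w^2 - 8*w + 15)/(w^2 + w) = (w^2 - 8*w + 15)/(w*(w + 1))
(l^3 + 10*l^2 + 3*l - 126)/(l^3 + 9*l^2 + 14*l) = (l^2 + 3*l - 18)/(l*(l + 2))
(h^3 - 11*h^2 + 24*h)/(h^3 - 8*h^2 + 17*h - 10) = h*(h^2 - 11*h + 24)/(h^3 - 8*h^2 + 17*h - 10)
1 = 1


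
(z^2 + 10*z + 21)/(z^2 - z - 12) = (z + 7)/(z - 4)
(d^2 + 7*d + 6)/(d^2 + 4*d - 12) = (d + 1)/(d - 2)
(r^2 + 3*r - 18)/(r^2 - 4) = (r^2 + 3*r - 18)/(r^2 - 4)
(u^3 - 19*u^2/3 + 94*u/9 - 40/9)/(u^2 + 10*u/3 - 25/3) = (3*u^2 - 14*u + 8)/(3*(u + 5))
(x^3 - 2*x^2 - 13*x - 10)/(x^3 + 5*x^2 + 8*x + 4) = (x - 5)/(x + 2)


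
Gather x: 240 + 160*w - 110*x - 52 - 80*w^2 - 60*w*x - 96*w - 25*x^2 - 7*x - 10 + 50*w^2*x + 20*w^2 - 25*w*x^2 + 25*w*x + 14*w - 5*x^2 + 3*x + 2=-60*w^2 + 78*w + x^2*(-25*w - 30) + x*(50*w^2 - 35*w - 114) + 180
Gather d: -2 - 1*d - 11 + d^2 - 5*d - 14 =d^2 - 6*d - 27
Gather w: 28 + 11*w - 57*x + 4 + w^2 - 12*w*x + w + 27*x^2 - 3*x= w^2 + w*(12 - 12*x) + 27*x^2 - 60*x + 32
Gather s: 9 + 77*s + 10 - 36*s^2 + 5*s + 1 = -36*s^2 + 82*s + 20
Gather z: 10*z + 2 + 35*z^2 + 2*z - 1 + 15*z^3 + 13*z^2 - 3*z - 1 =15*z^3 + 48*z^2 + 9*z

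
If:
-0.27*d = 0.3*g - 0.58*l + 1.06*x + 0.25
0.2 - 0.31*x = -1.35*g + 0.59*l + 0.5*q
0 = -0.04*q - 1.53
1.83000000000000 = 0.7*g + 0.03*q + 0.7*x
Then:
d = 85.6162227602906 - 8.85875706214689*x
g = 4.25357142857143 - x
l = 42.486985472155 - 2.8135593220339*x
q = -38.25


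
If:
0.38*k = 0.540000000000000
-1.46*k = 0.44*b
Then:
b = -4.72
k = 1.42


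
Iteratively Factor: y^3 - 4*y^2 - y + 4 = (y + 1)*(y^2 - 5*y + 4) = (y - 4)*(y + 1)*(y - 1)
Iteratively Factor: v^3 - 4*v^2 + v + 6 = (v + 1)*(v^2 - 5*v + 6) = (v - 2)*(v + 1)*(v - 3)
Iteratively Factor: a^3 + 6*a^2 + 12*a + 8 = (a + 2)*(a^2 + 4*a + 4) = (a + 2)^2*(a + 2)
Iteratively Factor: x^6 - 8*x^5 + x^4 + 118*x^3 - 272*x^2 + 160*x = (x - 2)*(x^5 - 6*x^4 - 11*x^3 + 96*x^2 - 80*x) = (x - 4)*(x - 2)*(x^4 - 2*x^3 - 19*x^2 + 20*x) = x*(x - 4)*(x - 2)*(x^3 - 2*x^2 - 19*x + 20) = x*(x - 4)*(x - 2)*(x + 4)*(x^2 - 6*x + 5) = x*(x - 4)*(x - 2)*(x - 1)*(x + 4)*(x - 5)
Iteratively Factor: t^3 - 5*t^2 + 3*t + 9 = (t - 3)*(t^2 - 2*t - 3) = (t - 3)*(t + 1)*(t - 3)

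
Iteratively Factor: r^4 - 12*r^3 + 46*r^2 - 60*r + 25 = (r - 5)*(r^3 - 7*r^2 + 11*r - 5) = (r - 5)*(r - 1)*(r^2 - 6*r + 5) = (r - 5)*(r - 1)^2*(r - 5)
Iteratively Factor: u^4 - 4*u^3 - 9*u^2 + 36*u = (u)*(u^3 - 4*u^2 - 9*u + 36) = u*(u + 3)*(u^2 - 7*u + 12) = u*(u - 3)*(u + 3)*(u - 4)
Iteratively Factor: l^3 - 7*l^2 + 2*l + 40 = (l - 4)*(l^2 - 3*l - 10) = (l - 4)*(l + 2)*(l - 5)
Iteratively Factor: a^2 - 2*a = (a)*(a - 2)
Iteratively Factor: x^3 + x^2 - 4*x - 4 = (x - 2)*(x^2 + 3*x + 2) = (x - 2)*(x + 2)*(x + 1)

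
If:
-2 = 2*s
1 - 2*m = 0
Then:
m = 1/2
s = -1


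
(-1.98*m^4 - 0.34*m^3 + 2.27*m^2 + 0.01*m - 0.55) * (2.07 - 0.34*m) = 0.6732*m^5 - 3.983*m^4 - 1.4756*m^3 + 4.6955*m^2 + 0.2077*m - 1.1385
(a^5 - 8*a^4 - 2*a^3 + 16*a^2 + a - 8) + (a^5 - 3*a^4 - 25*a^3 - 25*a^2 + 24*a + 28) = 2*a^5 - 11*a^4 - 27*a^3 - 9*a^2 + 25*a + 20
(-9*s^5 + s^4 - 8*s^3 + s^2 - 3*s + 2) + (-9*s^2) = -9*s^5 + s^4 - 8*s^3 - 8*s^2 - 3*s + 2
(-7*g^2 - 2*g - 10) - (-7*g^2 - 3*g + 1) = g - 11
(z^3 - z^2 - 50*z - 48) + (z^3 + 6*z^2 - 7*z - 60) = 2*z^3 + 5*z^2 - 57*z - 108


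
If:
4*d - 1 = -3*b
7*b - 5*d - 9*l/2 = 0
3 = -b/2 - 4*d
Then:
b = 8/5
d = -19/20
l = 319/90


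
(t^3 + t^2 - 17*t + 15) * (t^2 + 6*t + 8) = t^5 + 7*t^4 - 3*t^3 - 79*t^2 - 46*t + 120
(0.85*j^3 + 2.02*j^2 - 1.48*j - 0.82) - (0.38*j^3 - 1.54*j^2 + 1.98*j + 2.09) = 0.47*j^3 + 3.56*j^2 - 3.46*j - 2.91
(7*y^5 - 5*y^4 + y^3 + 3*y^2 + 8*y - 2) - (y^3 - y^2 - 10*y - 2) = 7*y^5 - 5*y^4 + 4*y^2 + 18*y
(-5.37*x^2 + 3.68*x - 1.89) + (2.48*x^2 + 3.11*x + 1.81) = -2.89*x^2 + 6.79*x - 0.0799999999999998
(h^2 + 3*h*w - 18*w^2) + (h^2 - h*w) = 2*h^2 + 2*h*w - 18*w^2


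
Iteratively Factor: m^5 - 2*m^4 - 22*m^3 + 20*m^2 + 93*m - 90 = (m - 5)*(m^4 + 3*m^3 - 7*m^2 - 15*m + 18) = (m - 5)*(m + 3)*(m^3 - 7*m + 6) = (m - 5)*(m - 1)*(m + 3)*(m^2 + m - 6) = (m - 5)*(m - 2)*(m - 1)*(m + 3)*(m + 3)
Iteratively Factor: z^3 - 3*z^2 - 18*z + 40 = (z + 4)*(z^2 - 7*z + 10) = (z - 2)*(z + 4)*(z - 5)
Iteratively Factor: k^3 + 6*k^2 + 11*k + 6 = (k + 1)*(k^2 + 5*k + 6) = (k + 1)*(k + 3)*(k + 2)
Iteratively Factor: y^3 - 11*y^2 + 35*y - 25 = (y - 1)*(y^2 - 10*y + 25) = (y - 5)*(y - 1)*(y - 5)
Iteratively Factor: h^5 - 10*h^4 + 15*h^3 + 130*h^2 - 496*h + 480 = (h - 5)*(h^4 - 5*h^3 - 10*h^2 + 80*h - 96) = (h - 5)*(h - 4)*(h^3 - h^2 - 14*h + 24) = (h - 5)*(h - 4)*(h + 4)*(h^2 - 5*h + 6) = (h - 5)*(h - 4)*(h - 2)*(h + 4)*(h - 3)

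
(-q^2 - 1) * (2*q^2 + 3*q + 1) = -2*q^4 - 3*q^3 - 3*q^2 - 3*q - 1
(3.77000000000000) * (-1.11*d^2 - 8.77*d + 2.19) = -4.1847*d^2 - 33.0629*d + 8.2563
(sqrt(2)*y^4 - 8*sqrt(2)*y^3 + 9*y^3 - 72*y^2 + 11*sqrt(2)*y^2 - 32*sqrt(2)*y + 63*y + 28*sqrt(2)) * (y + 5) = sqrt(2)*y^5 - 3*sqrt(2)*y^4 + 9*y^4 - 29*sqrt(2)*y^3 - 27*y^3 - 297*y^2 + 23*sqrt(2)*y^2 - 132*sqrt(2)*y + 315*y + 140*sqrt(2)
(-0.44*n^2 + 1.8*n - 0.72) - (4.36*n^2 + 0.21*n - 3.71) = -4.8*n^2 + 1.59*n + 2.99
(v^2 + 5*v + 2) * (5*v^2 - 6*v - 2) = 5*v^4 + 19*v^3 - 22*v^2 - 22*v - 4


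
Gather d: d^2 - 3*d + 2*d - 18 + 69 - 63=d^2 - d - 12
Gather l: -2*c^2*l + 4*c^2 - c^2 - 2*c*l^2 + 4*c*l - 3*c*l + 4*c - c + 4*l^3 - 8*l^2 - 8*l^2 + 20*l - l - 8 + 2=3*c^2 + 3*c + 4*l^3 + l^2*(-2*c - 16) + l*(-2*c^2 + c + 19) - 6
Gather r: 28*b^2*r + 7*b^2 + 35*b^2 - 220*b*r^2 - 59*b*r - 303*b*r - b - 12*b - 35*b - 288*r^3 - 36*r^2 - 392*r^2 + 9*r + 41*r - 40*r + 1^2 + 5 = 42*b^2 - 48*b - 288*r^3 + r^2*(-220*b - 428) + r*(28*b^2 - 362*b + 10) + 6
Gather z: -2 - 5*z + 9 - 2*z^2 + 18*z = -2*z^2 + 13*z + 7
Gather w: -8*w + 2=2 - 8*w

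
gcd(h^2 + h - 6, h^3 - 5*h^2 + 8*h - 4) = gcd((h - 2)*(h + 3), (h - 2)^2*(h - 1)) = h - 2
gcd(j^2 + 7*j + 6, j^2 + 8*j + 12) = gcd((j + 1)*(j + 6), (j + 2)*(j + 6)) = j + 6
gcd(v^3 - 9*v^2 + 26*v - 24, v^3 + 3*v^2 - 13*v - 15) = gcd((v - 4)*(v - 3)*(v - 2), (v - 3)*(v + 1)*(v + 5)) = v - 3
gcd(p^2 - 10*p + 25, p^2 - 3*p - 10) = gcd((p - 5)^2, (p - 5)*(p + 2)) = p - 5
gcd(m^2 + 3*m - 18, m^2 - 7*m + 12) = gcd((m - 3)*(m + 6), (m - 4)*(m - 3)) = m - 3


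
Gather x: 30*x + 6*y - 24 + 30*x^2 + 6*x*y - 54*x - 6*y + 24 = 30*x^2 + x*(6*y - 24)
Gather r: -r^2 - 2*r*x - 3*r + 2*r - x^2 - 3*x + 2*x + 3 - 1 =-r^2 + r*(-2*x - 1) - x^2 - x + 2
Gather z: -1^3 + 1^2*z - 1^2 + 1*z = 2*z - 2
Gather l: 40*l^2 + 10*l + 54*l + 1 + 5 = 40*l^2 + 64*l + 6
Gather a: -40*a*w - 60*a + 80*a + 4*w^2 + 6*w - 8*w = a*(20 - 40*w) + 4*w^2 - 2*w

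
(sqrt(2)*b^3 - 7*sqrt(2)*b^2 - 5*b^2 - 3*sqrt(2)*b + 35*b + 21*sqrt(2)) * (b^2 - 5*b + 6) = sqrt(2)*b^5 - 12*sqrt(2)*b^4 - 5*b^4 + 38*sqrt(2)*b^3 + 60*b^3 - 205*b^2 - 6*sqrt(2)*b^2 - 123*sqrt(2)*b + 210*b + 126*sqrt(2)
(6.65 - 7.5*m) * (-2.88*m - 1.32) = 21.6*m^2 - 9.252*m - 8.778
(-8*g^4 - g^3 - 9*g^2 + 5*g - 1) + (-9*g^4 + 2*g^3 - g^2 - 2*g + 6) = -17*g^4 + g^3 - 10*g^2 + 3*g + 5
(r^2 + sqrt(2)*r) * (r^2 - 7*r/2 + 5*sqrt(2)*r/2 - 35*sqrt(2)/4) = r^4 - 7*r^3/2 + 7*sqrt(2)*r^3/2 - 49*sqrt(2)*r^2/4 + 5*r^2 - 35*r/2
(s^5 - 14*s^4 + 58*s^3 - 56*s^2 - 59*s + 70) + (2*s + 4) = s^5 - 14*s^4 + 58*s^3 - 56*s^2 - 57*s + 74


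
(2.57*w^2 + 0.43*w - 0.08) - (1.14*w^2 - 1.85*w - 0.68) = 1.43*w^2 + 2.28*w + 0.6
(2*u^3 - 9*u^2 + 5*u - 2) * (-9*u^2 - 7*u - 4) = -18*u^5 + 67*u^4 + 10*u^3 + 19*u^2 - 6*u + 8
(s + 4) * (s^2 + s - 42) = s^3 + 5*s^2 - 38*s - 168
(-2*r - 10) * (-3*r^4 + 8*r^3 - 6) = 6*r^5 + 14*r^4 - 80*r^3 + 12*r + 60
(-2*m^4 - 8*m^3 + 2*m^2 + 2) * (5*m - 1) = -10*m^5 - 38*m^4 + 18*m^3 - 2*m^2 + 10*m - 2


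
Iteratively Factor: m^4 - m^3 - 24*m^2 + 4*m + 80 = (m + 4)*(m^3 - 5*m^2 - 4*m + 20) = (m + 2)*(m + 4)*(m^2 - 7*m + 10) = (m - 2)*(m + 2)*(m + 4)*(m - 5)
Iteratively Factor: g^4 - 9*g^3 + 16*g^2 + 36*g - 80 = (g + 2)*(g^3 - 11*g^2 + 38*g - 40) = (g - 5)*(g + 2)*(g^2 - 6*g + 8) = (g - 5)*(g - 2)*(g + 2)*(g - 4)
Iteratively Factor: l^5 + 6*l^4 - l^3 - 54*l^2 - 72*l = (l + 3)*(l^4 + 3*l^3 - 10*l^2 - 24*l) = (l + 3)*(l + 4)*(l^3 - l^2 - 6*l) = l*(l + 3)*(l + 4)*(l^2 - l - 6) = l*(l - 3)*(l + 3)*(l + 4)*(l + 2)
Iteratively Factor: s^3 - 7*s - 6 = (s + 2)*(s^2 - 2*s - 3) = (s - 3)*(s + 2)*(s + 1)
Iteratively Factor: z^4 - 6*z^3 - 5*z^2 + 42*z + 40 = (z - 4)*(z^3 - 2*z^2 - 13*z - 10) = (z - 4)*(z + 1)*(z^2 - 3*z - 10) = (z - 4)*(z + 1)*(z + 2)*(z - 5)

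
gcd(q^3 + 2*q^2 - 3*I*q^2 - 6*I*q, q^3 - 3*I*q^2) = q^2 - 3*I*q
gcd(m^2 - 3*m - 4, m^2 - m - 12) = m - 4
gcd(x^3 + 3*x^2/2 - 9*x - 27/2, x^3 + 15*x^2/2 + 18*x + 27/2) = x^2 + 9*x/2 + 9/2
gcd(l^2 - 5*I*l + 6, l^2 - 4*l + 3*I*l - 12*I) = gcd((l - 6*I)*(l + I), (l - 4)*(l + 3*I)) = 1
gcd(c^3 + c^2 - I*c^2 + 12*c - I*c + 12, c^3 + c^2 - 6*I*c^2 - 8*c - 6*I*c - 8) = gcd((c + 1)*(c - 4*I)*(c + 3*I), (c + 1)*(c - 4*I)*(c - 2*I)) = c^2 + c*(1 - 4*I) - 4*I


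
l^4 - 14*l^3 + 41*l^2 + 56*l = l*(l - 8)*(l - 7)*(l + 1)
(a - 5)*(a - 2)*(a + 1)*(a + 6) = a^4 - 33*a^2 + 28*a + 60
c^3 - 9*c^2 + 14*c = c*(c - 7)*(c - 2)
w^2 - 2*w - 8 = (w - 4)*(w + 2)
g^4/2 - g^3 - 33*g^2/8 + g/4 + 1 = (g/2 + 1)*(g - 4)*(g - 1/2)*(g + 1/2)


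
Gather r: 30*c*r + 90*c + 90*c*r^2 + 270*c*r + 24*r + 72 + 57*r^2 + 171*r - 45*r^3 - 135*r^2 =90*c - 45*r^3 + r^2*(90*c - 78) + r*(300*c + 195) + 72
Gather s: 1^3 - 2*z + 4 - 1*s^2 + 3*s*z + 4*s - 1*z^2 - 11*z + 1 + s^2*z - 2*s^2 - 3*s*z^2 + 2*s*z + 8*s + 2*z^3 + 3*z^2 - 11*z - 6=s^2*(z - 3) + s*(-3*z^2 + 5*z + 12) + 2*z^3 + 2*z^2 - 24*z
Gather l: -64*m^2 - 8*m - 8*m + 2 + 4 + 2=-64*m^2 - 16*m + 8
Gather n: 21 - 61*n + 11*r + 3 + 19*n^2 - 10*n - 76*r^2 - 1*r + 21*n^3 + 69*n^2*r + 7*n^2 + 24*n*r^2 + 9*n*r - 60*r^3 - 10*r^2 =21*n^3 + n^2*(69*r + 26) + n*(24*r^2 + 9*r - 71) - 60*r^3 - 86*r^2 + 10*r + 24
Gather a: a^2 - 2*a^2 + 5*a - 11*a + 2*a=-a^2 - 4*a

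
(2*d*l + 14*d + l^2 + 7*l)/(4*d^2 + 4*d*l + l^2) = (l + 7)/(2*d + l)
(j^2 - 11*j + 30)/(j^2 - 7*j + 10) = (j - 6)/(j - 2)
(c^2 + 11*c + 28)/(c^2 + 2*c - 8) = (c + 7)/(c - 2)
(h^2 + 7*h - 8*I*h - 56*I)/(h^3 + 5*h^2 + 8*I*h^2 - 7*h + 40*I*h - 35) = (h^2 + h*(7 - 8*I) - 56*I)/(h^3 + h^2*(5 + 8*I) + h*(-7 + 40*I) - 35)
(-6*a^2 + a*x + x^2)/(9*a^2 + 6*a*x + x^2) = (-2*a + x)/(3*a + x)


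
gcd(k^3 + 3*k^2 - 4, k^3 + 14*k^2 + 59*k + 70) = k + 2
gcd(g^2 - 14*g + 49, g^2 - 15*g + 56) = g - 7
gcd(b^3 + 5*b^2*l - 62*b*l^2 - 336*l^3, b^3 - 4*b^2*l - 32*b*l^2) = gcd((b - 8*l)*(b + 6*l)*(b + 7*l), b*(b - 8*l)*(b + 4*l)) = b - 8*l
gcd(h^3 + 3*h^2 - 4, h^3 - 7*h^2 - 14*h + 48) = 1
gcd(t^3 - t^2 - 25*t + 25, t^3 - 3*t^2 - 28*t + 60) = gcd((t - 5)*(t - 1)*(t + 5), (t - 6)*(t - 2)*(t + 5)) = t + 5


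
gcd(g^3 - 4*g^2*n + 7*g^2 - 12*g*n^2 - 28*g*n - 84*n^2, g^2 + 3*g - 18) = 1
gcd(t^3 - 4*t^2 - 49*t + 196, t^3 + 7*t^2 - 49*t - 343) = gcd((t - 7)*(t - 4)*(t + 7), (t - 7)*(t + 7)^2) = t^2 - 49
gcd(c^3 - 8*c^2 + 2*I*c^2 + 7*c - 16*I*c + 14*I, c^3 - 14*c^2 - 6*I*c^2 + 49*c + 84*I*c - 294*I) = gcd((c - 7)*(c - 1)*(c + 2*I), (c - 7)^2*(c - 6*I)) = c - 7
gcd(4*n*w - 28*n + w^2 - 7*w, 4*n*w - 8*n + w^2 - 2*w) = 4*n + w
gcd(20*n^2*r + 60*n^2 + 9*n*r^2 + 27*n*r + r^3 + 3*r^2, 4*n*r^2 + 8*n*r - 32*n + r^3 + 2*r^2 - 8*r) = 4*n + r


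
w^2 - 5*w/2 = w*(w - 5/2)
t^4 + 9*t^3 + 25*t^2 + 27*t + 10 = (t + 1)^2*(t + 2)*(t + 5)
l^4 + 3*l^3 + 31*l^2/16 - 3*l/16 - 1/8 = (l - 1/4)*(l + 1/4)*(l + 1)*(l + 2)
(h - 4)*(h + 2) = h^2 - 2*h - 8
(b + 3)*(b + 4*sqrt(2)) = b^2 + 3*b + 4*sqrt(2)*b + 12*sqrt(2)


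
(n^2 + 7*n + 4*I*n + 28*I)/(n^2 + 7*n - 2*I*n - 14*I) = (n + 4*I)/(n - 2*I)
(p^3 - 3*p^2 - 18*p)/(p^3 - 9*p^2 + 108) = p/(p - 6)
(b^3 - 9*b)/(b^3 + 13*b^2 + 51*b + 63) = b*(b - 3)/(b^2 + 10*b + 21)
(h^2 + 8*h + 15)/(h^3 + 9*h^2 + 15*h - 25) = (h + 3)/(h^2 + 4*h - 5)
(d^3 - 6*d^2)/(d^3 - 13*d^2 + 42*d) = d/(d - 7)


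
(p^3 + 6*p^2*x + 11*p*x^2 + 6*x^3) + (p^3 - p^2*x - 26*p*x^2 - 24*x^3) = 2*p^3 + 5*p^2*x - 15*p*x^2 - 18*x^3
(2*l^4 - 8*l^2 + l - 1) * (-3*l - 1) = -6*l^5 - 2*l^4 + 24*l^3 + 5*l^2 + 2*l + 1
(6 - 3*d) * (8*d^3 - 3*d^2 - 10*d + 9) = -24*d^4 + 57*d^3 + 12*d^2 - 87*d + 54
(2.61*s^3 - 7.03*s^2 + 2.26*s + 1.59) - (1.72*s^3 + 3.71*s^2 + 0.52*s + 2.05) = 0.89*s^3 - 10.74*s^2 + 1.74*s - 0.46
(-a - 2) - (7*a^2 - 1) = -7*a^2 - a - 1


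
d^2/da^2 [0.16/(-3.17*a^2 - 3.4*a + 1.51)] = (3.215648*a^2 + 3.44896*a - 0.16*(6.34*a + 3.4)*(12.68*a + 6.8) - 1.531744)/(3.17*a^2 + 3.4*a - 1.51)^3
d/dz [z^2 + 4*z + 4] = 2*z + 4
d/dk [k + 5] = 1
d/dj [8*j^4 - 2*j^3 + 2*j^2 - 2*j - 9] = 32*j^3 - 6*j^2 + 4*j - 2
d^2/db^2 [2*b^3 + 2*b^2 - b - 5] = 12*b + 4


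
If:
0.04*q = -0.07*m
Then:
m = -0.571428571428571*q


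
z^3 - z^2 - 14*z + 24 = (z - 3)*(z - 2)*(z + 4)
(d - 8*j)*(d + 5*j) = d^2 - 3*d*j - 40*j^2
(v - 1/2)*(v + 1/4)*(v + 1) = v^3 + 3*v^2/4 - 3*v/8 - 1/8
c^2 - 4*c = c*(c - 4)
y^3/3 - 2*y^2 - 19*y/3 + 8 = (y/3 + 1)*(y - 8)*(y - 1)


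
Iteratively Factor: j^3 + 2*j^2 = (j + 2)*(j^2) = j*(j + 2)*(j)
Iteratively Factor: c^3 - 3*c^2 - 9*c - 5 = (c - 5)*(c^2 + 2*c + 1) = (c - 5)*(c + 1)*(c + 1)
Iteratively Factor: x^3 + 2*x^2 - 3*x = (x + 3)*(x^2 - x) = x*(x + 3)*(x - 1)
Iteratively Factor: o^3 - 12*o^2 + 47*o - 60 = (o - 4)*(o^2 - 8*o + 15) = (o - 4)*(o - 3)*(o - 5)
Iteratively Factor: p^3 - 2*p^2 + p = (p)*(p^2 - 2*p + 1) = p*(p - 1)*(p - 1)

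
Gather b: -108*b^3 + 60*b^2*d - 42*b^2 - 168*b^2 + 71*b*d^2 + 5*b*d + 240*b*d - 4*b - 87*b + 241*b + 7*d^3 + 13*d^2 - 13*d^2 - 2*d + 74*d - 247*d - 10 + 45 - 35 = -108*b^3 + b^2*(60*d - 210) + b*(71*d^2 + 245*d + 150) + 7*d^3 - 175*d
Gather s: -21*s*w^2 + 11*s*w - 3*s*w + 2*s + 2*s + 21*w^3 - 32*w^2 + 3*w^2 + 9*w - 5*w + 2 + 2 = s*(-21*w^2 + 8*w + 4) + 21*w^3 - 29*w^2 + 4*w + 4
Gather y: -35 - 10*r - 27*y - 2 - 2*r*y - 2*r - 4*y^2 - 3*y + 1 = -12*r - 4*y^2 + y*(-2*r - 30) - 36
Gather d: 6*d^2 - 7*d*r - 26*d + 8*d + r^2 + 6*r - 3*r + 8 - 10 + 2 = 6*d^2 + d*(-7*r - 18) + r^2 + 3*r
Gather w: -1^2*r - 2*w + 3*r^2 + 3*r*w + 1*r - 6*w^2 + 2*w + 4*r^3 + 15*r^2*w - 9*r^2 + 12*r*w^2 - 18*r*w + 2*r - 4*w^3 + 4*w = 4*r^3 - 6*r^2 + 2*r - 4*w^3 + w^2*(12*r - 6) + w*(15*r^2 - 15*r + 4)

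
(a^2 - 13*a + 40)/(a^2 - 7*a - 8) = (a - 5)/(a + 1)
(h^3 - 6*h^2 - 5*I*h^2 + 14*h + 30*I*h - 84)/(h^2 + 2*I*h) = h - 6 - 7*I + 42*I/h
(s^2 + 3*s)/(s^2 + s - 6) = s/(s - 2)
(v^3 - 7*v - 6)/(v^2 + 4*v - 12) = (v^3 - 7*v - 6)/(v^2 + 4*v - 12)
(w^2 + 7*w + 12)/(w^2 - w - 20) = (w + 3)/(w - 5)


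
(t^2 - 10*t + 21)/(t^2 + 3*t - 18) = (t - 7)/(t + 6)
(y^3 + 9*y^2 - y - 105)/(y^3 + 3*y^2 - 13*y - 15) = (y + 7)/(y + 1)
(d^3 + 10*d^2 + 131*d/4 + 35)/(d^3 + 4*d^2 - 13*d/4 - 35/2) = (d + 4)/(d - 2)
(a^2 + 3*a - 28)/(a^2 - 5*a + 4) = (a + 7)/(a - 1)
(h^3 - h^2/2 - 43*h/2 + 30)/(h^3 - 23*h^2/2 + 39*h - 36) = (h + 5)/(h - 6)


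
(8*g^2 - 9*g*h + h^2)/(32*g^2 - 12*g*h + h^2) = (g - h)/(4*g - h)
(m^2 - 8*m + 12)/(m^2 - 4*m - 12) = (m - 2)/(m + 2)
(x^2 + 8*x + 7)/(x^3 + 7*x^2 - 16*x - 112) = (x + 1)/(x^2 - 16)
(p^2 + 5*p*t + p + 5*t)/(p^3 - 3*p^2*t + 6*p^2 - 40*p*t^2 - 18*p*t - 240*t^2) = (p + 1)/(p^2 - 8*p*t + 6*p - 48*t)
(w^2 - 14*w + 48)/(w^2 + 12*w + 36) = (w^2 - 14*w + 48)/(w^2 + 12*w + 36)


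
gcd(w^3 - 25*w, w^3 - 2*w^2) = w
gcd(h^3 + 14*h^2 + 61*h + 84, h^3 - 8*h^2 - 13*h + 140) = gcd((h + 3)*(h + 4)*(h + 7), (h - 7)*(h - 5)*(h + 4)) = h + 4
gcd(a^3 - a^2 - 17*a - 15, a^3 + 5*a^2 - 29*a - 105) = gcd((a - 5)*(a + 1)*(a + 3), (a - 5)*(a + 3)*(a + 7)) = a^2 - 2*a - 15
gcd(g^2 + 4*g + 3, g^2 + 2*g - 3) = g + 3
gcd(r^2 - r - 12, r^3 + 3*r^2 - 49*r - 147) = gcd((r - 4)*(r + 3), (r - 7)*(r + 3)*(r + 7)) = r + 3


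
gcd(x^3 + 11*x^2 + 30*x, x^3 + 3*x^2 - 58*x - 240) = x^2 + 11*x + 30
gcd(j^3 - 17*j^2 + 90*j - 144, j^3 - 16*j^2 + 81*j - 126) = j^2 - 9*j + 18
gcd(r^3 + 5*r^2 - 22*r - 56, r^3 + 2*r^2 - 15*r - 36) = r - 4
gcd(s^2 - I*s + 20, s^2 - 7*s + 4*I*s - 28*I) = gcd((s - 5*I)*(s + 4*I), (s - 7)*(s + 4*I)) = s + 4*I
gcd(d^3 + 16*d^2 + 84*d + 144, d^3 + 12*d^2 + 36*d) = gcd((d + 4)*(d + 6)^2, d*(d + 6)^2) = d^2 + 12*d + 36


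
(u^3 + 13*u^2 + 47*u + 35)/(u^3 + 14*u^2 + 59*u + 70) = (u + 1)/(u + 2)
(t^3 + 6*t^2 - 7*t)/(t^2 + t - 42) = t*(t - 1)/(t - 6)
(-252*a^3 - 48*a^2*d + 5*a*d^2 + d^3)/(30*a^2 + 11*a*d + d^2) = (-42*a^2 - a*d + d^2)/(5*a + d)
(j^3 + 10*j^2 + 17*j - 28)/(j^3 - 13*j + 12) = (j + 7)/(j - 3)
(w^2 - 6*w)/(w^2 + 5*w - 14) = w*(w - 6)/(w^2 + 5*w - 14)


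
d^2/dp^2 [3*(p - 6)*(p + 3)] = 6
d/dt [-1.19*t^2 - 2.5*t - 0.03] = -2.38*t - 2.5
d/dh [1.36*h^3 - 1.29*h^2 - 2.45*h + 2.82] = 4.08*h^2 - 2.58*h - 2.45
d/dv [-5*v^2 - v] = -10*v - 1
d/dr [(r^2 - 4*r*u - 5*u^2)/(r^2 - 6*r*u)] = 2*u*(-r^2 + 5*r*u - 15*u^2)/(r^2*(r^2 - 12*r*u + 36*u^2))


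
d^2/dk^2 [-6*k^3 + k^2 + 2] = 2 - 36*k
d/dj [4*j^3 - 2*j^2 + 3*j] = 12*j^2 - 4*j + 3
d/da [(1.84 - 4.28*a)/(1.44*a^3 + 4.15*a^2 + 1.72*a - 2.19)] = (12.3264*a^3 + 9.8132*a^2 - 15.272*a + 6.2084)/(2.0736*a^6 + 11.952*a^5 + 22.1761*a^4 + 7.9688*a^3 - 15.2186*a^2 - 7.5336*a + 4.7961)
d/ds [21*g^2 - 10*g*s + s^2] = -10*g + 2*s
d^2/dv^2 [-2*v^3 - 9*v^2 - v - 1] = -12*v - 18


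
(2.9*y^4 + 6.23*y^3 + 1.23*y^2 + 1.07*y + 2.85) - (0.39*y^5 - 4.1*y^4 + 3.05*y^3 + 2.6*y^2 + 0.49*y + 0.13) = -0.39*y^5 + 7.0*y^4 + 3.18*y^3 - 1.37*y^2 + 0.58*y + 2.72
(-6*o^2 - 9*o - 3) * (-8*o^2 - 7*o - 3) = 48*o^4 + 114*o^3 + 105*o^2 + 48*o + 9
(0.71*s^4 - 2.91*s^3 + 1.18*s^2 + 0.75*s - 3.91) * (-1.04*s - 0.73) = -0.7384*s^5 + 2.5081*s^4 + 0.8971*s^3 - 1.6414*s^2 + 3.5189*s + 2.8543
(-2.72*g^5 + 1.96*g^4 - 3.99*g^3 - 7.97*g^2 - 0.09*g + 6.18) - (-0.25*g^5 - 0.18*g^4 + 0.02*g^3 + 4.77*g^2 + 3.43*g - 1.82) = -2.47*g^5 + 2.14*g^4 - 4.01*g^3 - 12.74*g^2 - 3.52*g + 8.0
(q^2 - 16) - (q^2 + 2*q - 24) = 8 - 2*q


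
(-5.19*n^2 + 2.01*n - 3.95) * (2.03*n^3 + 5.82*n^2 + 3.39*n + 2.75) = -10.5357*n^5 - 26.1255*n^4 - 13.9144*n^3 - 30.4476*n^2 - 7.863*n - 10.8625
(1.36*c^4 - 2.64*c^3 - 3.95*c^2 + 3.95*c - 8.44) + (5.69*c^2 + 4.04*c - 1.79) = 1.36*c^4 - 2.64*c^3 + 1.74*c^2 + 7.99*c - 10.23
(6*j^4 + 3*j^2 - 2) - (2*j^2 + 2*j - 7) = 6*j^4 + j^2 - 2*j + 5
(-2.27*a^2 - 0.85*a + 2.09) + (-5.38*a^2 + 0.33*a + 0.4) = -7.65*a^2 - 0.52*a + 2.49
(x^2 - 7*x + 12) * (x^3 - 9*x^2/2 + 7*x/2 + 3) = x^5 - 23*x^4/2 + 47*x^3 - 151*x^2/2 + 21*x + 36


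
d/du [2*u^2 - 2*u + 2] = 4*u - 2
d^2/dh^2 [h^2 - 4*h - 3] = 2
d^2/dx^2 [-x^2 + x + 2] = -2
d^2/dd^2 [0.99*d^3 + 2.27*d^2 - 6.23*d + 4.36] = 5.94*d + 4.54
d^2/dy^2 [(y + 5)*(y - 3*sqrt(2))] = 2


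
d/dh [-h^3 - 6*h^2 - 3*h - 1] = -3*h^2 - 12*h - 3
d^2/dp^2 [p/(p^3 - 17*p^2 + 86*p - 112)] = 2*(p*(3*p^2 - 34*p + 86)^2 + (-3*p^2 - p*(3*p - 17) + 34*p - 86)*(p^3 - 17*p^2 + 86*p - 112))/(p^3 - 17*p^2 + 86*p - 112)^3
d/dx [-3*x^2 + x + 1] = 1 - 6*x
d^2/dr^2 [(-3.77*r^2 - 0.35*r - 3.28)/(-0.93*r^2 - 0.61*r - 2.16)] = (3.5527136788005e-15*r^4 - 3.672012*r^3 - 28.417824*r^2 + 6.945984*r + 23.519552)/(0.804357*r^6 + 1.582767*r^5 + 6.642711*r^4 + 7.579189*r^3 + 15.428232*r^2 + 8.538048*r + 10.077696)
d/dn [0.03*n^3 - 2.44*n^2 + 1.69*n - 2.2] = 0.09*n^2 - 4.88*n + 1.69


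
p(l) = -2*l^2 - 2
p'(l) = -4*l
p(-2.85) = -18.24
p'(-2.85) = 11.40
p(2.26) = -12.22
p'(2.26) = -9.04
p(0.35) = -2.24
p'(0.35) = -1.40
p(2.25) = -12.12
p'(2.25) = -9.00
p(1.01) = -4.04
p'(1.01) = -4.04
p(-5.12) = -54.43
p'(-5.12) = 20.48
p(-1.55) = -6.80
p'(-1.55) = 6.20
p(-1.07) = -4.29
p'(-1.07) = 4.28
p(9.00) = -164.00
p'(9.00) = -36.00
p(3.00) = -20.00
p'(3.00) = -12.00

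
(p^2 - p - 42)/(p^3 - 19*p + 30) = (p^2 - p - 42)/(p^3 - 19*p + 30)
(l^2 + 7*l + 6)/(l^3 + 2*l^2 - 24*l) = (l + 1)/(l*(l - 4))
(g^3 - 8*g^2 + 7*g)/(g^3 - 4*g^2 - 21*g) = (g - 1)/(g + 3)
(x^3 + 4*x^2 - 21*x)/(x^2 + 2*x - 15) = x*(x + 7)/(x + 5)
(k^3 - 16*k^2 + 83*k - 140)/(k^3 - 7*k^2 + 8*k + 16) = (k^2 - 12*k + 35)/(k^2 - 3*k - 4)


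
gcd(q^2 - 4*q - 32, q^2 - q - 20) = q + 4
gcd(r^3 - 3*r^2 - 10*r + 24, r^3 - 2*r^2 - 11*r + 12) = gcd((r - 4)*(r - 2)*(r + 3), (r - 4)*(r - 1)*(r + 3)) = r^2 - r - 12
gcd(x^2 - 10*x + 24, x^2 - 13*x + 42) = x - 6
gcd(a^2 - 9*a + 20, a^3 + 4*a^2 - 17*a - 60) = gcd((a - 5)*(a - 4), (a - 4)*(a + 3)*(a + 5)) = a - 4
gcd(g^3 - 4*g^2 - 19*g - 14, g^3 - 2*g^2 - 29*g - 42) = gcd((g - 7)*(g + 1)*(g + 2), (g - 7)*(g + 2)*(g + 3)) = g^2 - 5*g - 14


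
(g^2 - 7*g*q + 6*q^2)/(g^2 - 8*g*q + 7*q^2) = (-g + 6*q)/(-g + 7*q)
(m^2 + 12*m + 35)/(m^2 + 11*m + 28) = (m + 5)/(m + 4)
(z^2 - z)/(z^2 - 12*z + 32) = z*(z - 1)/(z^2 - 12*z + 32)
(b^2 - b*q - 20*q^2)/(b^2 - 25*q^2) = (b + 4*q)/(b + 5*q)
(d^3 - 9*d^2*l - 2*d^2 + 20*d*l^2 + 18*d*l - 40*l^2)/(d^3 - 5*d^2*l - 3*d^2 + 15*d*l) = (d^2 - 4*d*l - 2*d + 8*l)/(d*(d - 3))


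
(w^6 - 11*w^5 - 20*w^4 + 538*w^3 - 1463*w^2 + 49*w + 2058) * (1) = w^6 - 11*w^5 - 20*w^4 + 538*w^3 - 1463*w^2 + 49*w + 2058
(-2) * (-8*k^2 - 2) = 16*k^2 + 4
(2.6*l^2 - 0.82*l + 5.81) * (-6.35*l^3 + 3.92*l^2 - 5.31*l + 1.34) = -16.51*l^5 + 15.399*l^4 - 53.9139*l^3 + 30.6134*l^2 - 31.9499*l + 7.7854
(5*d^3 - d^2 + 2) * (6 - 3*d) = -15*d^4 + 33*d^3 - 6*d^2 - 6*d + 12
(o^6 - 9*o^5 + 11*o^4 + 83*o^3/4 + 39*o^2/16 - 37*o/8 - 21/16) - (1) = o^6 - 9*o^5 + 11*o^4 + 83*o^3/4 + 39*o^2/16 - 37*o/8 - 37/16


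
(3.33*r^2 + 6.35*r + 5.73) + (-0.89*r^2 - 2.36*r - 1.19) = 2.44*r^2 + 3.99*r + 4.54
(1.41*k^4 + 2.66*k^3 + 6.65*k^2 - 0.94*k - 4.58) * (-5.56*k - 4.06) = -7.8396*k^5 - 20.5142*k^4 - 47.7736*k^3 - 21.7726*k^2 + 29.2812*k + 18.5948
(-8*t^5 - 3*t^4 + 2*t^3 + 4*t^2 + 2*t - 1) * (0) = 0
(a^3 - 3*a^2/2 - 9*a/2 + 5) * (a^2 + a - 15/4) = a^5 - a^4/2 - 39*a^3/4 + 49*a^2/8 + 175*a/8 - 75/4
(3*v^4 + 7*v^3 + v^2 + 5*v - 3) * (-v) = -3*v^5 - 7*v^4 - v^3 - 5*v^2 + 3*v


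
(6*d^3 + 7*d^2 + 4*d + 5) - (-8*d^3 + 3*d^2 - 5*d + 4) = 14*d^3 + 4*d^2 + 9*d + 1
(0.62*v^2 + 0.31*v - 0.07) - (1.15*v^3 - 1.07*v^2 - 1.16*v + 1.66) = -1.15*v^3 + 1.69*v^2 + 1.47*v - 1.73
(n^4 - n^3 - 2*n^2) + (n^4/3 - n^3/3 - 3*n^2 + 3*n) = 4*n^4/3 - 4*n^3/3 - 5*n^2 + 3*n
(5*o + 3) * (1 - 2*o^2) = -10*o^3 - 6*o^2 + 5*o + 3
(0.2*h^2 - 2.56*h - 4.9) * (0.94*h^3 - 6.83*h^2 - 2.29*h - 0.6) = 0.188*h^5 - 3.7724*h^4 + 12.4208*h^3 + 39.2094*h^2 + 12.757*h + 2.94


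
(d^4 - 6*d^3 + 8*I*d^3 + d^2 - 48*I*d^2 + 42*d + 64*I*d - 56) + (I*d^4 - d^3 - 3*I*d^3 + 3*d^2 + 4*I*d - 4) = d^4 + I*d^4 - 7*d^3 + 5*I*d^3 + 4*d^2 - 48*I*d^2 + 42*d + 68*I*d - 60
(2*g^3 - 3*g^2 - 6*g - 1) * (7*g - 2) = 14*g^4 - 25*g^3 - 36*g^2 + 5*g + 2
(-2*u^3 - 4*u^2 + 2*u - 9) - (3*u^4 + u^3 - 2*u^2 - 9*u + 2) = -3*u^4 - 3*u^3 - 2*u^2 + 11*u - 11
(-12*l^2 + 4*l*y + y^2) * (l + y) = -12*l^3 - 8*l^2*y + 5*l*y^2 + y^3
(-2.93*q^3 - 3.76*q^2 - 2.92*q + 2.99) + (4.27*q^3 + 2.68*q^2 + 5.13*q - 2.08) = 1.34*q^3 - 1.08*q^2 + 2.21*q + 0.91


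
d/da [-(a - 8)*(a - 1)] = 9 - 2*a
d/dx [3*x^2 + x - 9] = 6*x + 1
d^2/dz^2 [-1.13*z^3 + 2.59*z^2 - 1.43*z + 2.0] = 5.18 - 6.78*z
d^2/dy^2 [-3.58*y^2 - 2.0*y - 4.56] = -7.16000000000000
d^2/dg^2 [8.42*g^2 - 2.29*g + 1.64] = 16.8400000000000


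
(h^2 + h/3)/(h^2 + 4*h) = (h + 1/3)/(h + 4)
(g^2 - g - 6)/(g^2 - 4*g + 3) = (g + 2)/(g - 1)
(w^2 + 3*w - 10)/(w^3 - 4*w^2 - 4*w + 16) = (w + 5)/(w^2 - 2*w - 8)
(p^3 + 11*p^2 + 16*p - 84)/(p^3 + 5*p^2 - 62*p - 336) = (p - 2)/(p - 8)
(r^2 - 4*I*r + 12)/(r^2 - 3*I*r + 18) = (r + 2*I)/(r + 3*I)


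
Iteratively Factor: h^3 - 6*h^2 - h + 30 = (h + 2)*(h^2 - 8*h + 15) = (h - 3)*(h + 2)*(h - 5)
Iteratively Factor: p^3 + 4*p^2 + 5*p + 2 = (p + 1)*(p^2 + 3*p + 2) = (p + 1)*(p + 2)*(p + 1)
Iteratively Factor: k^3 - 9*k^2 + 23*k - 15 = (k - 3)*(k^2 - 6*k + 5) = (k - 5)*(k - 3)*(k - 1)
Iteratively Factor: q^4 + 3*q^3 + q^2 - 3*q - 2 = (q + 2)*(q^3 + q^2 - q - 1) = (q + 1)*(q + 2)*(q^2 - 1) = (q + 1)^2*(q + 2)*(q - 1)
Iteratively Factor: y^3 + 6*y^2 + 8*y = (y + 2)*(y^2 + 4*y) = (y + 2)*(y + 4)*(y)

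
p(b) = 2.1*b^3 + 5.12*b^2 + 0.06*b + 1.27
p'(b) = 6.3*b^2 + 10.24*b + 0.06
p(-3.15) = -13.75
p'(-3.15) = 30.32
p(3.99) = 216.41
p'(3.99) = 141.21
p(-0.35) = 1.79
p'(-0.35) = -2.75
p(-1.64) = 5.68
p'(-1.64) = 0.21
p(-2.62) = -1.51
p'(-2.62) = 16.48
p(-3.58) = -29.68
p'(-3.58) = 44.14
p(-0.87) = 3.71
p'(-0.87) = -4.08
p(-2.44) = 1.10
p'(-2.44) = 12.58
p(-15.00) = -5935.13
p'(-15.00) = 1263.96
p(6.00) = 639.55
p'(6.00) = 288.30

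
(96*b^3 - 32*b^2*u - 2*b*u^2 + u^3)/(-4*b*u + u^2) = -24*b^2/u + 2*b + u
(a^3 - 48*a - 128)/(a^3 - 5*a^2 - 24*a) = (a^2 + 8*a + 16)/(a*(a + 3))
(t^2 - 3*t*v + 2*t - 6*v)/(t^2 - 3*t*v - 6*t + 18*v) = (t + 2)/(t - 6)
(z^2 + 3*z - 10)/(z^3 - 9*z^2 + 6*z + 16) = (z + 5)/(z^2 - 7*z - 8)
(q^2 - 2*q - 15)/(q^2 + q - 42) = (q^2 - 2*q - 15)/(q^2 + q - 42)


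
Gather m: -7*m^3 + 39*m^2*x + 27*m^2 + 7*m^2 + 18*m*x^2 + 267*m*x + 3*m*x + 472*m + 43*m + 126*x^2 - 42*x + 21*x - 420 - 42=-7*m^3 + m^2*(39*x + 34) + m*(18*x^2 + 270*x + 515) + 126*x^2 - 21*x - 462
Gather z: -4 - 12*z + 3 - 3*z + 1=-15*z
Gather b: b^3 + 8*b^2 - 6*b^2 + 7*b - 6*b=b^3 + 2*b^2 + b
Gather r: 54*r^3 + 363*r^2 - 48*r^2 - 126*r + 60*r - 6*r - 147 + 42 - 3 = 54*r^3 + 315*r^2 - 72*r - 108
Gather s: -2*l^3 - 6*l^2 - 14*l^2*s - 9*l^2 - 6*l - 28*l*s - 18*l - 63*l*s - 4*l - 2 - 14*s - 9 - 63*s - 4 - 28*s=-2*l^3 - 15*l^2 - 28*l + s*(-14*l^2 - 91*l - 105) - 15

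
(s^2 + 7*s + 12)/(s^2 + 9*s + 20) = (s + 3)/(s + 5)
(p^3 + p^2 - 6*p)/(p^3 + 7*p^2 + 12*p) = (p - 2)/(p + 4)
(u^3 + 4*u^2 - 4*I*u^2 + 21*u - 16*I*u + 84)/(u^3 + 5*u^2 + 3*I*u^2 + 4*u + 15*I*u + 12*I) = (u - 7*I)/(u + 1)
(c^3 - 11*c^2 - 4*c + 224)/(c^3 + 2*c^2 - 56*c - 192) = (c - 7)/(c + 6)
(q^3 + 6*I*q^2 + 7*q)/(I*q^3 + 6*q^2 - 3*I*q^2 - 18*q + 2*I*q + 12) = q*(q^2 + 6*I*q + 7)/(I*q^3 + 6*q^2 - 3*I*q^2 - 18*q + 2*I*q + 12)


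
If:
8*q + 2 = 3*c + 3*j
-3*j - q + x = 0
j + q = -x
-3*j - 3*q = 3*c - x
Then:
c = 8/69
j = 2/23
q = -4/23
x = 2/23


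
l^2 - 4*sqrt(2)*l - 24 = (l - 6*sqrt(2))*(l + 2*sqrt(2))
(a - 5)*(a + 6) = a^2 + a - 30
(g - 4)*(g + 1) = g^2 - 3*g - 4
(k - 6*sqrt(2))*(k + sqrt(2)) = k^2 - 5*sqrt(2)*k - 12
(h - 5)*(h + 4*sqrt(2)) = h^2 - 5*h + 4*sqrt(2)*h - 20*sqrt(2)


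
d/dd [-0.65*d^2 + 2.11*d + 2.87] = 2.11 - 1.3*d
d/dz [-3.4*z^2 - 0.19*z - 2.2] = -6.8*z - 0.19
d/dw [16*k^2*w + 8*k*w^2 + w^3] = 16*k^2 + 16*k*w + 3*w^2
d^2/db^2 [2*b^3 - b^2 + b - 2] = 12*b - 2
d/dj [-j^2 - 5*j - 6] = -2*j - 5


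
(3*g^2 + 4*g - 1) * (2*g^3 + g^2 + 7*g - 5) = 6*g^5 + 11*g^4 + 23*g^3 + 12*g^2 - 27*g + 5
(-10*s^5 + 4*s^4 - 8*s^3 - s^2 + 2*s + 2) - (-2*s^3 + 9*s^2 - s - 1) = -10*s^5 + 4*s^4 - 6*s^3 - 10*s^2 + 3*s + 3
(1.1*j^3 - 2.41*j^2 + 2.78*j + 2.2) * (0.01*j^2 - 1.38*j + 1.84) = 0.011*j^5 - 1.5421*j^4 + 5.3776*j^3 - 8.2488*j^2 + 2.0792*j + 4.048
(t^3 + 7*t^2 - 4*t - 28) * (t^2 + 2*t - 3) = t^5 + 9*t^4 + 7*t^3 - 57*t^2 - 44*t + 84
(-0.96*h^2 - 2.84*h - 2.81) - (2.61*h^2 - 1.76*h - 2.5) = -3.57*h^2 - 1.08*h - 0.31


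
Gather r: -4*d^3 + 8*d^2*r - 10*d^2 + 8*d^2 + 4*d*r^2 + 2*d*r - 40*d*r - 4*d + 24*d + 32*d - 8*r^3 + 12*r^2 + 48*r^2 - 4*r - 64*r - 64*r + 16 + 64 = -4*d^3 - 2*d^2 + 52*d - 8*r^3 + r^2*(4*d + 60) + r*(8*d^2 - 38*d - 132) + 80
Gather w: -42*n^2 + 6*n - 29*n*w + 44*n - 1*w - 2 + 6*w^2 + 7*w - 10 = -42*n^2 + 50*n + 6*w^2 + w*(6 - 29*n) - 12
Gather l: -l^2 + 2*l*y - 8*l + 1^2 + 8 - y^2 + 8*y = -l^2 + l*(2*y - 8) - y^2 + 8*y + 9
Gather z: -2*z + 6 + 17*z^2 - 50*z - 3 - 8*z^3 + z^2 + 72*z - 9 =-8*z^3 + 18*z^2 + 20*z - 6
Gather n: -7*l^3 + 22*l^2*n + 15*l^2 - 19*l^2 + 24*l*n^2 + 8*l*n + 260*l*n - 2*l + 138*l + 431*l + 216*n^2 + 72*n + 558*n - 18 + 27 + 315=-7*l^3 - 4*l^2 + 567*l + n^2*(24*l + 216) + n*(22*l^2 + 268*l + 630) + 324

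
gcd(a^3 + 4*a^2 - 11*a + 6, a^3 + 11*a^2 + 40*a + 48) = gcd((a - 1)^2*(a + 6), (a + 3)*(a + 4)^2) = 1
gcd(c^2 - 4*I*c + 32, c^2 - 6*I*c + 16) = c - 8*I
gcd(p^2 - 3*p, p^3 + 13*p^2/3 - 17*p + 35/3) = 1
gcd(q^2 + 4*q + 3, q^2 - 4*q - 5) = q + 1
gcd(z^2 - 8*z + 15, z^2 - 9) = z - 3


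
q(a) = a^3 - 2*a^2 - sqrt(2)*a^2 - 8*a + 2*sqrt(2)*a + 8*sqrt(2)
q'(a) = 3*a^2 - 4*a - 2*sqrt(2)*a - 8 + 2*sqrt(2)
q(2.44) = -7.11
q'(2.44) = -3.97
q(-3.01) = -31.32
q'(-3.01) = 42.56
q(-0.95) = 12.29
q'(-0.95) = 4.02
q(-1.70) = 5.33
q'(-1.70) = 15.11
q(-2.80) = -22.93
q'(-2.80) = 37.47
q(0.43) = 8.54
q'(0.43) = -7.55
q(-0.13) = 11.93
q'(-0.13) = -4.23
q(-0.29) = 12.50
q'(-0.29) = -2.94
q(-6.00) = -296.57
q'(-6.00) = 143.80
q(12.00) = 1185.61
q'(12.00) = 344.89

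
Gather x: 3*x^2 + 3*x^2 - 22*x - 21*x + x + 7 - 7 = 6*x^2 - 42*x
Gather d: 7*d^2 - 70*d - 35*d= 7*d^2 - 105*d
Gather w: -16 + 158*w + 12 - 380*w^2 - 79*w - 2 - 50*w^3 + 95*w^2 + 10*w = -50*w^3 - 285*w^2 + 89*w - 6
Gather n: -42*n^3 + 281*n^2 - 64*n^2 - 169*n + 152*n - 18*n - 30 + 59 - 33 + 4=-42*n^3 + 217*n^2 - 35*n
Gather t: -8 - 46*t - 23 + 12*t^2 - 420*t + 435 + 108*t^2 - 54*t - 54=120*t^2 - 520*t + 350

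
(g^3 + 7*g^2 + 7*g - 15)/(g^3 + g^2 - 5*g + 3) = (g + 5)/(g - 1)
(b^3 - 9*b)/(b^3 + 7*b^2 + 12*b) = (b - 3)/(b + 4)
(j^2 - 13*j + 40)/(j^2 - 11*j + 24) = (j - 5)/(j - 3)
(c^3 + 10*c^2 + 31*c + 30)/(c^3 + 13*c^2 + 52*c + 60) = (c + 3)/(c + 6)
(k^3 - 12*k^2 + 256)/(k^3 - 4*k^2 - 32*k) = (k - 8)/k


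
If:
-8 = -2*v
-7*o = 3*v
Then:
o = -12/7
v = 4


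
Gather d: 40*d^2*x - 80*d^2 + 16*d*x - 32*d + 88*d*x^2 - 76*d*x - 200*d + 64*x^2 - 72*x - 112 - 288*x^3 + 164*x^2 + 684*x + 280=d^2*(40*x - 80) + d*(88*x^2 - 60*x - 232) - 288*x^3 + 228*x^2 + 612*x + 168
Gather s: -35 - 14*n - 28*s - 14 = -14*n - 28*s - 49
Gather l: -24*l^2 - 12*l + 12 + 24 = -24*l^2 - 12*l + 36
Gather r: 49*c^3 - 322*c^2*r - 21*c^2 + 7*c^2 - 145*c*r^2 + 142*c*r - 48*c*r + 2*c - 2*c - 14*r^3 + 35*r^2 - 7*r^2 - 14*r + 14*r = 49*c^3 - 14*c^2 - 14*r^3 + r^2*(28 - 145*c) + r*(-322*c^2 + 94*c)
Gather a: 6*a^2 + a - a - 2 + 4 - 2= 6*a^2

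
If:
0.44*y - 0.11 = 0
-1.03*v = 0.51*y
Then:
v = -0.12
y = 0.25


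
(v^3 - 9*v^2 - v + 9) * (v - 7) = v^4 - 16*v^3 + 62*v^2 + 16*v - 63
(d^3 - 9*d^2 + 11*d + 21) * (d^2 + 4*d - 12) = d^5 - 5*d^4 - 37*d^3 + 173*d^2 - 48*d - 252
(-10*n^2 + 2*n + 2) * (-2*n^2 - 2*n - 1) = 20*n^4 + 16*n^3 + 2*n^2 - 6*n - 2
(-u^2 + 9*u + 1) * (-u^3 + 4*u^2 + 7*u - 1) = u^5 - 13*u^4 + 28*u^3 + 68*u^2 - 2*u - 1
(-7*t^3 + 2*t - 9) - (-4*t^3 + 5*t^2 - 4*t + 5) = -3*t^3 - 5*t^2 + 6*t - 14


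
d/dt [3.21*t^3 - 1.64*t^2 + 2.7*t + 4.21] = 9.63*t^2 - 3.28*t + 2.7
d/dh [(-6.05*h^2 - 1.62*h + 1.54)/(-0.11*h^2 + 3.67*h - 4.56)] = (-22.3817*h^2 + 55.5148*h + 1.7354)/(0.0121*h^4 - 0.8074*h^3 + 14.4721*h^2 - 33.4704*h + 20.7936)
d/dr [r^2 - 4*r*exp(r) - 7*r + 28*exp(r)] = -4*r*exp(r) + 2*r + 24*exp(r) - 7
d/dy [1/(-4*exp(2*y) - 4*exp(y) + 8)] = (2*exp(y) + 1)*exp(y)/(4*(exp(2*y) + exp(y) - 2)^2)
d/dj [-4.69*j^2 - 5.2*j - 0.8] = -9.38*j - 5.2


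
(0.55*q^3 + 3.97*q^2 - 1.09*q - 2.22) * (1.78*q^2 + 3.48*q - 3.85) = 0.979*q^5 + 8.9806*q^4 + 9.7579*q^3 - 23.0293*q^2 - 3.5291*q + 8.547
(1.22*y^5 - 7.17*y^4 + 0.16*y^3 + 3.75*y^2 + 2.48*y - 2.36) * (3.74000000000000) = 4.5628*y^5 - 26.8158*y^4 + 0.5984*y^3 + 14.025*y^2 + 9.2752*y - 8.8264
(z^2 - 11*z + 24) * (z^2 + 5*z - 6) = z^4 - 6*z^3 - 37*z^2 + 186*z - 144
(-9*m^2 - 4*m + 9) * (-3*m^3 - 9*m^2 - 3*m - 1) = 27*m^5 + 93*m^4 + 36*m^3 - 60*m^2 - 23*m - 9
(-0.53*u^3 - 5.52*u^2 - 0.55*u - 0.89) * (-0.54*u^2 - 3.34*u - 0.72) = 0.2862*u^5 + 4.751*u^4 + 19.1154*u^3 + 6.292*u^2 + 3.3686*u + 0.6408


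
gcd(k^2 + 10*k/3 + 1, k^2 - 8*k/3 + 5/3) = 1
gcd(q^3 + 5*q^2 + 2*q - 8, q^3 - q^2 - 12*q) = 1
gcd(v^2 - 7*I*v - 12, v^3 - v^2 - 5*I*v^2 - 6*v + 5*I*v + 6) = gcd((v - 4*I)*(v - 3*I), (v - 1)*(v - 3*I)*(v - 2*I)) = v - 3*I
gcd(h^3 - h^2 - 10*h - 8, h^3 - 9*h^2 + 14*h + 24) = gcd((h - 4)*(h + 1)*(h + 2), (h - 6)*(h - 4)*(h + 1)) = h^2 - 3*h - 4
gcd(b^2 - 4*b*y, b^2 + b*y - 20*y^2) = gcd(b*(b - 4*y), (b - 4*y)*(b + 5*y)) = -b + 4*y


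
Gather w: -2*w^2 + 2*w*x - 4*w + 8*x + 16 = -2*w^2 + w*(2*x - 4) + 8*x + 16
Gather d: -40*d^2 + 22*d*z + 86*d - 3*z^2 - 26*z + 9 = -40*d^2 + d*(22*z + 86) - 3*z^2 - 26*z + 9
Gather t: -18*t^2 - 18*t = -18*t^2 - 18*t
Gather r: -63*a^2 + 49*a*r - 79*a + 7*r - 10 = -63*a^2 - 79*a + r*(49*a + 7) - 10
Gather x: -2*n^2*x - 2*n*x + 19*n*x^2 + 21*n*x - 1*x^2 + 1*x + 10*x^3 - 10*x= 10*x^3 + x^2*(19*n - 1) + x*(-2*n^2 + 19*n - 9)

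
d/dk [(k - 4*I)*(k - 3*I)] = 2*k - 7*I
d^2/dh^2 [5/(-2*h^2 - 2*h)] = 5*(h*(h + 1) - (2*h + 1)^2)/(h^3*(h + 1)^3)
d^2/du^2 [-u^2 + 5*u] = -2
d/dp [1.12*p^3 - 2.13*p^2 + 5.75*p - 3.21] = 3.36*p^2 - 4.26*p + 5.75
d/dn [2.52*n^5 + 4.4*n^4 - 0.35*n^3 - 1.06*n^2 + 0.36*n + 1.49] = 12.6*n^4 + 17.6*n^3 - 1.05*n^2 - 2.12*n + 0.36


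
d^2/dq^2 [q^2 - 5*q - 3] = 2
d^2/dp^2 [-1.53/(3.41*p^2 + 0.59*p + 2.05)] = (35.581986*p^2 + 6.156414*p - 1.53*(6.82*p + 0.59)*(13.64*p + 1.18) + 21.39093)/(3.41*p^2 + 0.59*p + 2.05)^3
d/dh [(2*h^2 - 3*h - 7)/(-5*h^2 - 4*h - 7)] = (-23*h^2 - 98*h - 7)/(25*h^4 + 40*h^3 + 86*h^2 + 56*h + 49)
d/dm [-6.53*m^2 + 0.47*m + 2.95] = 0.47 - 13.06*m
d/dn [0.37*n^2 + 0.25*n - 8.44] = 0.74*n + 0.25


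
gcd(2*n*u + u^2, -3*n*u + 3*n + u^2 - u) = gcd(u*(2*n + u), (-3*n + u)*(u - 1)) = 1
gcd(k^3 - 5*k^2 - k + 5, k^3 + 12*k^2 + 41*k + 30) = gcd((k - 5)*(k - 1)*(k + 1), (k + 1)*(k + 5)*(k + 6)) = k + 1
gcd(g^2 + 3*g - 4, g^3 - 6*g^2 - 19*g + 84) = g + 4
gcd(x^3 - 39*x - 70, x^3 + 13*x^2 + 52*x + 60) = x^2 + 7*x + 10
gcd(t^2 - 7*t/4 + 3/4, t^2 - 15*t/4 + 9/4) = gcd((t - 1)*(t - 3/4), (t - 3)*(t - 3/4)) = t - 3/4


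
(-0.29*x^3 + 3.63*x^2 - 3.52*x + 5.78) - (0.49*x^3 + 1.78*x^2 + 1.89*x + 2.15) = -0.78*x^3 + 1.85*x^2 - 5.41*x + 3.63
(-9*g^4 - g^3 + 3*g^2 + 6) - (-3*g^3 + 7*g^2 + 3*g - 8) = -9*g^4 + 2*g^3 - 4*g^2 - 3*g + 14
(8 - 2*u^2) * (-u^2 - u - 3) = 2*u^4 + 2*u^3 - 2*u^2 - 8*u - 24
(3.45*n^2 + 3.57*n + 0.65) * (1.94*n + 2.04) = 6.693*n^3 + 13.9638*n^2 + 8.5438*n + 1.326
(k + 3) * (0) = 0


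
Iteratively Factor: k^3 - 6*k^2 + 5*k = (k)*(k^2 - 6*k + 5) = k*(k - 5)*(k - 1)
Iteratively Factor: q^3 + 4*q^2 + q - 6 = (q - 1)*(q^2 + 5*q + 6) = (q - 1)*(q + 3)*(q + 2)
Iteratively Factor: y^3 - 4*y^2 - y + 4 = (y - 4)*(y^2 - 1) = (y - 4)*(y - 1)*(y + 1)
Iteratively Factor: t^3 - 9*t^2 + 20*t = (t)*(t^2 - 9*t + 20) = t*(t - 5)*(t - 4)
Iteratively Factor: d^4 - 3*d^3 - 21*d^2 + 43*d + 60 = (d - 5)*(d^3 + 2*d^2 - 11*d - 12) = (d - 5)*(d - 3)*(d^2 + 5*d + 4) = (d - 5)*(d - 3)*(d + 1)*(d + 4)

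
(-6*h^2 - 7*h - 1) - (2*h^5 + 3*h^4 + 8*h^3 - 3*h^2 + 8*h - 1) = -2*h^5 - 3*h^4 - 8*h^3 - 3*h^2 - 15*h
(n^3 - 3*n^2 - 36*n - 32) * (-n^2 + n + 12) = -n^5 + 4*n^4 + 45*n^3 - 40*n^2 - 464*n - 384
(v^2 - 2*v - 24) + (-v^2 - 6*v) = -8*v - 24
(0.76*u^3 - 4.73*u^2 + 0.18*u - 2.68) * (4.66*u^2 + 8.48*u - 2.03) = 3.5416*u^5 - 15.597*u^4 - 40.8144*u^3 - 1.3605*u^2 - 23.0918*u + 5.4404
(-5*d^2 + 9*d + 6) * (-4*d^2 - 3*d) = 20*d^4 - 21*d^3 - 51*d^2 - 18*d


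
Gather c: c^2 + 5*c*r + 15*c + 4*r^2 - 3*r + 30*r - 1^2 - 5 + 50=c^2 + c*(5*r + 15) + 4*r^2 + 27*r + 44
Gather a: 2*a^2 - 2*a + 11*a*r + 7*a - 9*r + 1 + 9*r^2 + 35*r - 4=2*a^2 + a*(11*r + 5) + 9*r^2 + 26*r - 3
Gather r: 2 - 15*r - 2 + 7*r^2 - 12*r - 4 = 7*r^2 - 27*r - 4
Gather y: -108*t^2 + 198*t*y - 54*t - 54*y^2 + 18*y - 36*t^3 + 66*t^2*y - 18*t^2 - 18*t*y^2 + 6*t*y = -36*t^3 - 126*t^2 - 54*t + y^2*(-18*t - 54) + y*(66*t^2 + 204*t + 18)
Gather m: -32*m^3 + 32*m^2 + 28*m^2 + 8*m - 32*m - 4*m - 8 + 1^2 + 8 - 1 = -32*m^3 + 60*m^2 - 28*m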